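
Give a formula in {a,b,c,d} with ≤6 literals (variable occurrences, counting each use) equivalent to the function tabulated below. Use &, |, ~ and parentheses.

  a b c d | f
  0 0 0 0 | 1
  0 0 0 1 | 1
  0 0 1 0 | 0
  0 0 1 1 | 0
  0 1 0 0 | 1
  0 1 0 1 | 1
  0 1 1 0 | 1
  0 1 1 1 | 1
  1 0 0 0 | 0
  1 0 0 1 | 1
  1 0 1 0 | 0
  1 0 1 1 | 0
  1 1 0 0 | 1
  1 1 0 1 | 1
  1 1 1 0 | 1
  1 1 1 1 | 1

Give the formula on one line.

((b | (~a & ~c)) | ((~b & d) & ~c))

  ~a = 1111111100000000
  ~c = 1100110011001100
  (~a & ~c) = 1100110000000000
  (b | (~a & ~c)) = 1100111100001111
  ~b = 1111000011110000
  (~b & d) = 0101000001010000
  ((~b & d) & ~c) = 0100000001000000
  ((b | (~a & ~c)) | ((~b & d) & ~c)) = 1100111101001111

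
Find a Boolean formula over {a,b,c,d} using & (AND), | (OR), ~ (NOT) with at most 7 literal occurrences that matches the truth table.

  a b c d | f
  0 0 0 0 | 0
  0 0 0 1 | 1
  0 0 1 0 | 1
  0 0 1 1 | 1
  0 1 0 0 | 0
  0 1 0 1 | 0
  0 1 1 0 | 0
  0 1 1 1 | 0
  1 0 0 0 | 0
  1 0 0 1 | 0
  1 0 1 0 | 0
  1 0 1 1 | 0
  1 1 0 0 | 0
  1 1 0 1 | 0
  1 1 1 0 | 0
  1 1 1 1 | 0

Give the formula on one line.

((c | d) & (~a & ~b))

  (c | d) = 0111011101110111
  ~a = 1111111100000000
  ~b = 1111000011110000
  (~a & ~b) = 1111000000000000
  ((c | d) & (~a & ~b)) = 0111000000000000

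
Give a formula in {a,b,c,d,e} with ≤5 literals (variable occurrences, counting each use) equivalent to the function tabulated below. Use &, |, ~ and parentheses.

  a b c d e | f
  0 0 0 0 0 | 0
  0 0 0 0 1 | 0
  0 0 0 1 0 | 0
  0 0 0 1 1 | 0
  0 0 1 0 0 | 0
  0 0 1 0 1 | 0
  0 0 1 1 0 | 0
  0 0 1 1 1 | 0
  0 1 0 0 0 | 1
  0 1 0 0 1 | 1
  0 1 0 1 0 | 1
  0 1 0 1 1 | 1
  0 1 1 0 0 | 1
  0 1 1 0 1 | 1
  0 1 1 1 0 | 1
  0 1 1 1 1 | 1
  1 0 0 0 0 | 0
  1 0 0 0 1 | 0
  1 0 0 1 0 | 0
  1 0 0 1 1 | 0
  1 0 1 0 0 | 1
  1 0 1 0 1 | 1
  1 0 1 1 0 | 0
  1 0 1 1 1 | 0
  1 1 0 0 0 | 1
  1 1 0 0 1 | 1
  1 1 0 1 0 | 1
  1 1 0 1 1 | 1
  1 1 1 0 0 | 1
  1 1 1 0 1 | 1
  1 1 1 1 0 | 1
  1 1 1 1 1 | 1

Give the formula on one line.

  ~d = 11001100110011001100110011001100
  (a & c) = 00000000000000000000111100001111
  (~d & (a & c)) = 00000000000000000000110000001100
  (b | (~d & (a & c))) = 00000000111111110000110011111111

(b | (~d & (a & c)))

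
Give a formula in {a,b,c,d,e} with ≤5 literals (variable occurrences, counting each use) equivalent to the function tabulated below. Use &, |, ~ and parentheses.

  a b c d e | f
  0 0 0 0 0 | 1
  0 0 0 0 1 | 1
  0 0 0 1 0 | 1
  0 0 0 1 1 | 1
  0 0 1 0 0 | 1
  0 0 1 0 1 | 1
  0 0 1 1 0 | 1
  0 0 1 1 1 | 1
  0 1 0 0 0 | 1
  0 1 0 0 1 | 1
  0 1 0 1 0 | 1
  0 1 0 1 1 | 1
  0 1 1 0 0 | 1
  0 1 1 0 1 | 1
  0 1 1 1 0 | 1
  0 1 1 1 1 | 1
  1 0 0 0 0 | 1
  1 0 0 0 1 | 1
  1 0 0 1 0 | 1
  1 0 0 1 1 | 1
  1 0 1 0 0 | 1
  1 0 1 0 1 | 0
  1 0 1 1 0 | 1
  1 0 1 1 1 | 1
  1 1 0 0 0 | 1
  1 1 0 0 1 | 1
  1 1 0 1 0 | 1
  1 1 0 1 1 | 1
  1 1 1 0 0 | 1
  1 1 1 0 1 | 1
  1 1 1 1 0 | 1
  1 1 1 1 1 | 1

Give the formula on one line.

  ~c = 11110000111100001111000011110000
  (~c | d) = 11110011111100111111001111110011
  ~e = 10101010101010101010101010101010
  ~a = 11111111111111110000000000000000
  (~e | ~a) = 11111111111111111010101010101010
  ((~c | d) | (~e | ~a)) = 11111111111111111111101111111011
  (b | ((~c | d) | (~e | ~a))) = 11111111111111111111101111111111

(b | ((~c | d) | (~e | ~a)))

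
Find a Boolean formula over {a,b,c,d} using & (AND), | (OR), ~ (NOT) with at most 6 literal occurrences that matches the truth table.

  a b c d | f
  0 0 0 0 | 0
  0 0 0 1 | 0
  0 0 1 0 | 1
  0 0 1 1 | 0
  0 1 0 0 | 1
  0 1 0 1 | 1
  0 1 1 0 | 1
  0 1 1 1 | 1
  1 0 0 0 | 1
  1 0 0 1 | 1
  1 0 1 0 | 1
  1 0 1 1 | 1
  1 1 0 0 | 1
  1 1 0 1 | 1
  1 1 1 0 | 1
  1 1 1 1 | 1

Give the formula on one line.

(((~c | ~d) & c) | (a | b))

  ~c = 1100110011001100
  ~d = 1010101010101010
  (~c | ~d) = 1110111011101110
  ((~c | ~d) & c) = 0010001000100010
  (a | b) = 0000111111111111
  (((~c | ~d) & c) | (a | b)) = 0010111111111111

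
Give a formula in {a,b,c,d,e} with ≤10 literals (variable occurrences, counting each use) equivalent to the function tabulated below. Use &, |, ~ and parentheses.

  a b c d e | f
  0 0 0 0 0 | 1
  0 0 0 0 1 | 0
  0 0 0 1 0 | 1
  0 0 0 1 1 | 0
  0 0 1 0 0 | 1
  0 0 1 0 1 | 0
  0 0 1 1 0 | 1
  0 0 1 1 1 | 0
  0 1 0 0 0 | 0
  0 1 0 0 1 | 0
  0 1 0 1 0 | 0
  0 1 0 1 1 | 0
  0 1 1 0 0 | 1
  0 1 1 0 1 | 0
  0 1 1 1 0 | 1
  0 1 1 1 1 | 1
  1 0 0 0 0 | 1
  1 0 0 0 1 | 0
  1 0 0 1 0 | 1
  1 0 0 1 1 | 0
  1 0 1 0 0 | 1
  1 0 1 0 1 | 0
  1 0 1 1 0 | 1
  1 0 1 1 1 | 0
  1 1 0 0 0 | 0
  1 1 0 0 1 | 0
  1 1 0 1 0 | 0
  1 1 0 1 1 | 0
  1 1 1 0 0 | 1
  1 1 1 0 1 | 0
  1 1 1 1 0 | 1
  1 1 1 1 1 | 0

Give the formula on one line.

((~e & (~b | c)) | ((~a & (c & d)) & ((b | ~e) | ~c)))

  ~e = 10101010101010101010101010101010
  ~b = 11111111000000001111111100000000
  (~b | c) = 11111111000011111111111100001111
  (~e & (~b | c)) = 10101010000010101010101000001010
  ~a = 11111111111111110000000000000000
  (c & d) = 00000011000000110000001100000011
  (~a & (c & d)) = 00000011000000110000000000000000
  (b | ~e) = 10101010111111111010101011111111
  ~c = 11110000111100001111000011110000
  ((b | ~e) | ~c) = 11111010111111111111101011111111
  ((~a & (c & d)) & ((b | ~e) | ~c)) = 00000010000000110000000000000000
  ((~e & (~b | c)) | ((~a & (c & d)) & ((b | ~e) | ~c))) = 10101010000010111010101000001010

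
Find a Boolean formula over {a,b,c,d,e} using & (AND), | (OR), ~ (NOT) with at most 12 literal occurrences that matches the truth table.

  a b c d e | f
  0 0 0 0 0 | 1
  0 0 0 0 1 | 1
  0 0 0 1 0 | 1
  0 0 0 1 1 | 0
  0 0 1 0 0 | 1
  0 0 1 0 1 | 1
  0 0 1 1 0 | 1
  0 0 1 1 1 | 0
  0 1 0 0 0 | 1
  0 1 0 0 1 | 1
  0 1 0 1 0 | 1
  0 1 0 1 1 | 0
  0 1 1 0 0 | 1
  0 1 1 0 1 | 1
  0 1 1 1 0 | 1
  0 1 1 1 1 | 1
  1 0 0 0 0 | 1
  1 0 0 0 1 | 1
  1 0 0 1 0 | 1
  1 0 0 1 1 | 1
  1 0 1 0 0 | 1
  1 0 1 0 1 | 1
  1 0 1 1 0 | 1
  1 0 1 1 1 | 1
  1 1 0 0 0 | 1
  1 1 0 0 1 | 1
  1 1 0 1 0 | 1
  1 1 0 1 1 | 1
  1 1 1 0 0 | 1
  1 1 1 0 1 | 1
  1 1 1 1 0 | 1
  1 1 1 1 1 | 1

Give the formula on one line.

(~e | (((d & a) | (~c & ~d)) | (~d | ((c & d) & b))))

  ~e = 10101010101010101010101010101010
  (d & a) = 00000000000000000011001100110011
  ~c = 11110000111100001111000011110000
  ~d = 11001100110011001100110011001100
  (~c & ~d) = 11000000110000001100000011000000
  ((d & a) | (~c & ~d)) = 11000000110000001111001111110011
  (c & d) = 00000011000000110000001100000011
  ((c & d) & b) = 00000000000000110000000000000011
  (~d | ((c & d) & b)) = 11001100110011111100110011001111
  (((d & a) | (~c & ~d)) | (~d | ((c & d) & b))) = 11001100110011111111111111111111
  (~e | (((d & a) | (~c & ~d)) | (~d | ((c & d) & b)))) = 11101110111011111111111111111111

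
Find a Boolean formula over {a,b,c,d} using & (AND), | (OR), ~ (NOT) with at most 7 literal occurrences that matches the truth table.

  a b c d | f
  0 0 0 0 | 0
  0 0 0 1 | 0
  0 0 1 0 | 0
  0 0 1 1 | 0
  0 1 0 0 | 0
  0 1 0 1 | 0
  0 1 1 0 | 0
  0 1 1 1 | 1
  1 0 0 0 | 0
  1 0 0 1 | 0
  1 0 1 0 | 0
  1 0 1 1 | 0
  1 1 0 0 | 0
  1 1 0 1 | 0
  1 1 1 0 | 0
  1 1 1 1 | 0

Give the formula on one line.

(((d & c) & (b & c)) & ~a)

  (d & c) = 0001000100010001
  (b & c) = 0000001100000011
  ((d & c) & (b & c)) = 0000000100000001
  ~a = 1111111100000000
  (((d & c) & (b & c)) & ~a) = 0000000100000000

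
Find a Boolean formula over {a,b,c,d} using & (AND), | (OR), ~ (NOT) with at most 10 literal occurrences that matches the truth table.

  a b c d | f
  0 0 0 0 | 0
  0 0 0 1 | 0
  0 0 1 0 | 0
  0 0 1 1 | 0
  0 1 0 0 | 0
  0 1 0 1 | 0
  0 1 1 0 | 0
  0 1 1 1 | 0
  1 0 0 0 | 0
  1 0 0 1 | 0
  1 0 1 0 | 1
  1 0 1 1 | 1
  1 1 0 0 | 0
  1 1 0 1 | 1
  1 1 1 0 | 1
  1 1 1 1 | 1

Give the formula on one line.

(((b & d) | (a & (c | ((a | d) & ~a)))) & a)

  (b & d) = 0000010100000101
  (a | d) = 0101010111111111
  ~a = 1111111100000000
  ((a | d) & ~a) = 0101010100000000
  (c | ((a | d) & ~a)) = 0111011100110011
  (a & (c | ((a | d) & ~a))) = 0000000000110011
  ((b & d) | (a & (c | ((a | d) & ~a)))) = 0000010100110111
  (((b & d) | (a & (c | ((a | d) & ~a)))) & a) = 0000000000110111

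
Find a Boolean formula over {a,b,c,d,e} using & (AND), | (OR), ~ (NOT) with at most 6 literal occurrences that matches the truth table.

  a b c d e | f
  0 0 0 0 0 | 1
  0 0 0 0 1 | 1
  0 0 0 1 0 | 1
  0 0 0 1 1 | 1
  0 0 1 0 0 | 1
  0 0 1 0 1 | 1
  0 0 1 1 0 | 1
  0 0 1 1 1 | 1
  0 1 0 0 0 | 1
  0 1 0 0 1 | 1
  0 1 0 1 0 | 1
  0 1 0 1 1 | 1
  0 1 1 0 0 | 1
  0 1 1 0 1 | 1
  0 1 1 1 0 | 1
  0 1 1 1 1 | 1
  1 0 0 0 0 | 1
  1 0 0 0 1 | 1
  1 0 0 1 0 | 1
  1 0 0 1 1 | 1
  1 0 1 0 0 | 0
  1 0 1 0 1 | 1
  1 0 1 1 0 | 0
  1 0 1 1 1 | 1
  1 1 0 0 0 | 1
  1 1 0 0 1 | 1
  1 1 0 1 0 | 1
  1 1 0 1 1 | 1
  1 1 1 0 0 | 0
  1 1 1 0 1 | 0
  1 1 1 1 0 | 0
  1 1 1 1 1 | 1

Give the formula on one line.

  (e & d) = 00010001000100010001000100010001
  ~b = 11111111000000001111111100000000
  (~b & e) = 01010101000000000101010100000000
  ((e & d) | (~b & e)) = 01010101000100010101010100010001
  ~c = 11110000111100001111000011110000
  (((e & d) | (~b & e)) | ~c) = 11110101111100011111010111110001
  ~a = 11111111111111110000000000000000
  ((((e & d) | (~b & e)) | ~c) | ~a) = 11111111111111111111010111110001

((((e & d) | (~b & e)) | ~c) | ~a)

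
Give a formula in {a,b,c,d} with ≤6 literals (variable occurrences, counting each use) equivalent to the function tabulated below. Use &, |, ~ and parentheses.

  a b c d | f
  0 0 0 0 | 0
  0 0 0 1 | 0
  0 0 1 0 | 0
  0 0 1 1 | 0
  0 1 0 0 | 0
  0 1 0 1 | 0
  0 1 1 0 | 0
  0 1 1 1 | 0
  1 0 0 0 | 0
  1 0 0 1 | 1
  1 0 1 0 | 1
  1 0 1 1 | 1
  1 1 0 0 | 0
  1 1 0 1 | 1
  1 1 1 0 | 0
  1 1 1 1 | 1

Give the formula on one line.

  (b | a) = 0000111111111111
  ~b = 1111000011110000
  (~b & c) = 0011000000110000
  (d & a) = 0000000001010101
  ((~b & c) | (d & a)) = 0011000001110101
  ((b | a) & ((~b & c) | (d & a))) = 0000000001110101

((b | a) & ((~b & c) | (d & a)))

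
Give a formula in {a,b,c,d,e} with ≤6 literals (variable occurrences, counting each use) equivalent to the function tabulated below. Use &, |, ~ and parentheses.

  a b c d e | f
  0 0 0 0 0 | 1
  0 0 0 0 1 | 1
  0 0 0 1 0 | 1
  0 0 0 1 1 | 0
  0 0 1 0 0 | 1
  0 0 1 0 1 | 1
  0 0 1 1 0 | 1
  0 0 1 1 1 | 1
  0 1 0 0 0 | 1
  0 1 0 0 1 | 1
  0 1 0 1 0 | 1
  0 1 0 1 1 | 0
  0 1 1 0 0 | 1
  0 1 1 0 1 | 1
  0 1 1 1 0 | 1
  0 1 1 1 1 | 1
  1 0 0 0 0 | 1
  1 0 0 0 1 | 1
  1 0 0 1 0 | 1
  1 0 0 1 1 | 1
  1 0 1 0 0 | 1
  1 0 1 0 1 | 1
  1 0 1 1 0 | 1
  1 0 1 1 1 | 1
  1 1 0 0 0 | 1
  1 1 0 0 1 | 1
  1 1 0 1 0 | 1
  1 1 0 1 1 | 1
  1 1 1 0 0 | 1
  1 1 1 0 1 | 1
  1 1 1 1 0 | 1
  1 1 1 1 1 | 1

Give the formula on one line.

  ~e = 10101010101010101010101010101010
  (d & ~e) = 00100010001000100010001000100010
  ((d & ~e) | a) = 00100010001000101111111111111111
  ~d = 11001100110011001100110011001100
  (e & c) = 00000101000001010000010100000101
  (~d | (e & c)) = 11001101110011011100110111001101
  (((d & ~e) | a) | (~d | (e & c))) = 11101111111011111111111111111111

(((d & ~e) | a) | (~d | (e & c)))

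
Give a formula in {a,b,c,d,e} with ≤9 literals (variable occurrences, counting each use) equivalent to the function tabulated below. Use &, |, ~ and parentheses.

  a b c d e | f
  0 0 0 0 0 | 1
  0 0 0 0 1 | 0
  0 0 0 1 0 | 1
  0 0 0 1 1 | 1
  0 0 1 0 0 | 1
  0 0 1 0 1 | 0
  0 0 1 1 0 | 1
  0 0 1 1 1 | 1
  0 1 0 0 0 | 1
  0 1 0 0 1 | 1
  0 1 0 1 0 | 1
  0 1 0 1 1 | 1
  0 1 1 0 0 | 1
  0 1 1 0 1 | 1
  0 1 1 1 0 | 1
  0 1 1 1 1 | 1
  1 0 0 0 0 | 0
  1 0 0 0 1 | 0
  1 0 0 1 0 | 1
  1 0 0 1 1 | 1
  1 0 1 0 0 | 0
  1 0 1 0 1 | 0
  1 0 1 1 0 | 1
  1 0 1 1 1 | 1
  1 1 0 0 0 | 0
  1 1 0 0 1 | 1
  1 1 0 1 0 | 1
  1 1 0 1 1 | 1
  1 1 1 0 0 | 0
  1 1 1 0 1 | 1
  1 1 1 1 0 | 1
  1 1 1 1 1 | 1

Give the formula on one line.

  (b & e) = 00000000010101010000000001010101
  ~a = 11111111111111110000000000000000
  (d | ~a) = 11111111111111110011001100110011
  ~e = 10101010101010101010101010101010
  (d | ~e) = 10111011101110111011101110111011
  ((d | ~a) & (d | ~e)) = 10111011101110110011001100110011
  ((b & e) | ((d | ~a) & (d | ~e))) = 10111011111111110011001101110111

((b & e) | ((d | ~a) & (d | ~e)))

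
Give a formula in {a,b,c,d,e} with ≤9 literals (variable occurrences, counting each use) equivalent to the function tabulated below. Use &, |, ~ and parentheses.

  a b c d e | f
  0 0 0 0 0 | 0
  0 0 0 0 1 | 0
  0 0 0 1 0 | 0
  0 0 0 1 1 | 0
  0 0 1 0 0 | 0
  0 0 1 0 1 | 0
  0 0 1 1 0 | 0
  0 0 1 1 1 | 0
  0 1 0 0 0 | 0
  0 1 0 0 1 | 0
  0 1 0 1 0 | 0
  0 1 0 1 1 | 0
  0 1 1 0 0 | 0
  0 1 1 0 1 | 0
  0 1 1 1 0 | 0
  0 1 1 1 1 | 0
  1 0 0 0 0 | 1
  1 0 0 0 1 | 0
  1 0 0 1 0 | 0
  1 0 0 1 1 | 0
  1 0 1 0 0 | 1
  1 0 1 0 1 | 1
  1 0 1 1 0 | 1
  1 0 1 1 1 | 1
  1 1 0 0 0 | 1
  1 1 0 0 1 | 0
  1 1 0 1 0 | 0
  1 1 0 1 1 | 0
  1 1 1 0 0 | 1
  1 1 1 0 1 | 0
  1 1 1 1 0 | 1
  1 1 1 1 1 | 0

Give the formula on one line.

  ~b = 11111111000000001111111100000000
  (~b & c) = 00001111000000000000111100000000
  (a & (~b & c)) = 00000000000000000000111100000000
  ~c = 11110000111100001111000011110000
  (b | ~c) = 11110000111111111111000011111111
  ~d = 11001100110011001100110011001100
  (c | ~d) = 11001111110011111100111111001111
  ~e = 10101010101010101010101010101010
  ((c | ~d) & ~e) = 10001010100010101000101010001010
  ((b | ~c) & ((c | ~d) & ~e)) = 10000000100010101000000010001010
  ((a & (~b & c)) | ((b | ~c) & ((c | ~d) & ~e))) = 10000000100010101000111110001010
  (a & ((a & (~b & c)) | ((b | ~c) & ((c | ~d) & ~e)))) = 00000000000000001000111110001010

(a & ((a & (~b & c)) | ((b | ~c) & ((c | ~d) & ~e))))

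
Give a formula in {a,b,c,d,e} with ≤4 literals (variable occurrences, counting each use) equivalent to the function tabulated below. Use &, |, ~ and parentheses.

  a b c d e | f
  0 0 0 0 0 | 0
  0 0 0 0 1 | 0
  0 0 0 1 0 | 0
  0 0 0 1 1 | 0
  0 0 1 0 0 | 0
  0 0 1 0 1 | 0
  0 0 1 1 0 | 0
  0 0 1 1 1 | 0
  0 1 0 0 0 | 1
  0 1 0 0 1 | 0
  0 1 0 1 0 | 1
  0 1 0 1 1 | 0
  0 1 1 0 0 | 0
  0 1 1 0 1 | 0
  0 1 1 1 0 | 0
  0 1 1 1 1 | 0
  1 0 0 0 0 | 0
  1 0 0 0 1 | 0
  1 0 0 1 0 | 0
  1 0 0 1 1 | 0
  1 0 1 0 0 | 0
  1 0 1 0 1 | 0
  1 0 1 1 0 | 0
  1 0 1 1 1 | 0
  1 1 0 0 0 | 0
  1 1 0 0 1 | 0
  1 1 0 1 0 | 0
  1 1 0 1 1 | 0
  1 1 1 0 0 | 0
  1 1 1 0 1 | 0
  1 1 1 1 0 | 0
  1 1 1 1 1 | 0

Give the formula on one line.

  ~a = 11111111111111110000000000000000
  ~c = 11110000111100001111000011110000
  (~a & ~c) = 11110000111100000000000000000000
  ~e = 10101010101010101010101010101010
  (~e & b) = 00000000101010100000000010101010
  ((~a & ~c) & (~e & b)) = 00000000101000000000000000000000

((~a & ~c) & (~e & b))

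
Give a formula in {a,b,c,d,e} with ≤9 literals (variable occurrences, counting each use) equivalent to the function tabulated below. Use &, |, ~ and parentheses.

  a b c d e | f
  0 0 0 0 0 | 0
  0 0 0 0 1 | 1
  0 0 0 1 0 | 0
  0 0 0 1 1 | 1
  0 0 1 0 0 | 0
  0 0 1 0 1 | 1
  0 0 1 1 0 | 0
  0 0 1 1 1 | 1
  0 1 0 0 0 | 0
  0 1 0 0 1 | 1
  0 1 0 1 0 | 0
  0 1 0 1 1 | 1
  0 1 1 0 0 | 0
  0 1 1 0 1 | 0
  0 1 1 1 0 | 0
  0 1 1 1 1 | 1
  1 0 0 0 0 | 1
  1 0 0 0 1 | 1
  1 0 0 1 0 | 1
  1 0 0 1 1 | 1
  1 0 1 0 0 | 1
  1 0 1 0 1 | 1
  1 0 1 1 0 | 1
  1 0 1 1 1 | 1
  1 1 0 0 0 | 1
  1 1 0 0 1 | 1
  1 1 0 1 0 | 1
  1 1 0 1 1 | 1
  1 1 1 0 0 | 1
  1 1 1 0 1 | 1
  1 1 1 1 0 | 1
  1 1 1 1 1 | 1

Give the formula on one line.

((((a | d) | ~b) | (a | (b & (~e | ~c)))) & (e | a))

  (a | d) = 00110011001100111111111111111111
  ~b = 11111111000000001111111100000000
  ((a | d) | ~b) = 11111111001100111111111111111111
  ~e = 10101010101010101010101010101010
  ~c = 11110000111100001111000011110000
  (~e | ~c) = 11111010111110101111101011111010
  (b & (~e | ~c)) = 00000000111110100000000011111010
  (a | (b & (~e | ~c))) = 00000000111110101111111111111111
  (((a | d) | ~b) | (a | (b & (~e | ~c)))) = 11111111111110111111111111111111
  (e | a) = 01010101010101011111111111111111
  ((((a | d) | ~b) | (a | (b & (~e | ~c)))) & (e | a)) = 01010101010100011111111111111111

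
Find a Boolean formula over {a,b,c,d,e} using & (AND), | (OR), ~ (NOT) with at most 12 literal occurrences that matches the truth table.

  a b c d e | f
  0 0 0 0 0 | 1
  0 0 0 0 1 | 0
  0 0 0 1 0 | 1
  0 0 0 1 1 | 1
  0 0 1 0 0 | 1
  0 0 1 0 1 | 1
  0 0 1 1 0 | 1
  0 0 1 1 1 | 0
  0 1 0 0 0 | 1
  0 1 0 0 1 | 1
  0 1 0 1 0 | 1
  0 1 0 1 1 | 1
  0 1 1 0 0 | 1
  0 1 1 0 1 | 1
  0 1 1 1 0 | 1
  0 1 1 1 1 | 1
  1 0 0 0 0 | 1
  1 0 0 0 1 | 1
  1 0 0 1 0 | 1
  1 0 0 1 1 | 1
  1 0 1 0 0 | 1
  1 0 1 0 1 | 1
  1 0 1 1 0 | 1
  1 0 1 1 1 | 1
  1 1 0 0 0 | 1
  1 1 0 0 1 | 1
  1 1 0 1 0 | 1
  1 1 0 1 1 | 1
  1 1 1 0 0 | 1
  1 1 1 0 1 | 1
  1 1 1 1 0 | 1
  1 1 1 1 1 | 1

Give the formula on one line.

((((d & ~c) | (~e & ~c)) | (a | b)) | (~e | (c & ~d)))

  ~c = 11110000111100001111000011110000
  (d & ~c) = 00110000001100000011000000110000
  ~e = 10101010101010101010101010101010
  (~e & ~c) = 10100000101000001010000010100000
  ((d & ~c) | (~e & ~c)) = 10110000101100001011000010110000
  (a | b) = 00000000111111111111111111111111
  (((d & ~c) | (~e & ~c)) | (a | b)) = 10110000111111111111111111111111
  ~d = 11001100110011001100110011001100
  (c & ~d) = 00001100000011000000110000001100
  (~e | (c & ~d)) = 10101110101011101010111010101110
  ((((d & ~c) | (~e & ~c)) | (a | b)) | (~e | (c & ~d))) = 10111110111111111111111111111111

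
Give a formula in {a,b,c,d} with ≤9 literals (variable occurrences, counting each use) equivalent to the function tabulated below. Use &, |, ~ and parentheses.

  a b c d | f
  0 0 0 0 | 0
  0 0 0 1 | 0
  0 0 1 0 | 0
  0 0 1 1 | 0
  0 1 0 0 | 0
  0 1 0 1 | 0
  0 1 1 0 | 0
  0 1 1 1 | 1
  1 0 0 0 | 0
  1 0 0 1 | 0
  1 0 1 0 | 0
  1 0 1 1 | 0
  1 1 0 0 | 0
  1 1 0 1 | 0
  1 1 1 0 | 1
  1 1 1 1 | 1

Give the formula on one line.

  (c & b) = 0000001100000011
  (a & (c & b)) = 0000000000000011
  (b & c) = 0000001100000011
  (d & (b & c)) = 0000000100000001
  ((a & (c & b)) | (d & (b & c))) = 0000000100000011

((a & (c & b)) | (d & (b & c)))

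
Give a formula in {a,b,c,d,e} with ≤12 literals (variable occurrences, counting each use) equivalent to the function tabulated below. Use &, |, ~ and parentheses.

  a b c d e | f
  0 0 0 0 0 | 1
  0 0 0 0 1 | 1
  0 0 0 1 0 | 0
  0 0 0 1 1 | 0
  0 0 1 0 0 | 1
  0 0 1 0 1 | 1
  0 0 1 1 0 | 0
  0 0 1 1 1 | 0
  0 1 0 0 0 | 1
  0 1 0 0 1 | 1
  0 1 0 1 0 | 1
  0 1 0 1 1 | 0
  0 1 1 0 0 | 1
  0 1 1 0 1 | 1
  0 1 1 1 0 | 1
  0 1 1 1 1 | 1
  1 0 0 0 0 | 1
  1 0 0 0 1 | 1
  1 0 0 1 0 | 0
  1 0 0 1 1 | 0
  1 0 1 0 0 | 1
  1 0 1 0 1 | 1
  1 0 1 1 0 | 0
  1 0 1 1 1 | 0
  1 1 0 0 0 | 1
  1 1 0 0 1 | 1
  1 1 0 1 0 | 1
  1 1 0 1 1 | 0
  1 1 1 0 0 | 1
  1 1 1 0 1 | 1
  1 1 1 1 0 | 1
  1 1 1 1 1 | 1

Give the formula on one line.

(((~d & ~b) | ((~e & ~c) & b)) | (b & (~d | (d & c))))

  ~d = 11001100110011001100110011001100
  ~b = 11111111000000001111111100000000
  (~d & ~b) = 11001100000000001100110000000000
  ~e = 10101010101010101010101010101010
  ~c = 11110000111100001111000011110000
  (~e & ~c) = 10100000101000001010000010100000
  ((~e & ~c) & b) = 00000000101000000000000010100000
  ((~d & ~b) | ((~e & ~c) & b)) = 11001100101000001100110010100000
  (d & c) = 00000011000000110000001100000011
  (~d | (d & c)) = 11001111110011111100111111001111
  (b & (~d | (d & c))) = 00000000110011110000000011001111
  (((~d & ~b) | ((~e & ~c) & b)) | (b & (~d | (d & c)))) = 11001100111011111100110011101111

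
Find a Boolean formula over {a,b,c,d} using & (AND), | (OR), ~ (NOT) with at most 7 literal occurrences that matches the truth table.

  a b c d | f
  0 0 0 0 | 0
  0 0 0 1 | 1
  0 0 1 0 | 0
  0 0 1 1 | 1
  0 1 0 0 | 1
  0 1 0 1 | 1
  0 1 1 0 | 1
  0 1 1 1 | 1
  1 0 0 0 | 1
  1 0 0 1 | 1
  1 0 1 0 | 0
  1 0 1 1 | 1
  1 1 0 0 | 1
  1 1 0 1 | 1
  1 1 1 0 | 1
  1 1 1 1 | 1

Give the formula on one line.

  ~b = 1111000011110000
  ~c = 1100110011001100
  (~b & ~c) = 1100000011000000
  (a & (~b & ~c)) = 0000000011000000
  (d | b) = 0101111101011111
  ((a & (~b & ~c)) | (d | b)) = 0101111111011111

((a & (~b & ~c)) | (d | b))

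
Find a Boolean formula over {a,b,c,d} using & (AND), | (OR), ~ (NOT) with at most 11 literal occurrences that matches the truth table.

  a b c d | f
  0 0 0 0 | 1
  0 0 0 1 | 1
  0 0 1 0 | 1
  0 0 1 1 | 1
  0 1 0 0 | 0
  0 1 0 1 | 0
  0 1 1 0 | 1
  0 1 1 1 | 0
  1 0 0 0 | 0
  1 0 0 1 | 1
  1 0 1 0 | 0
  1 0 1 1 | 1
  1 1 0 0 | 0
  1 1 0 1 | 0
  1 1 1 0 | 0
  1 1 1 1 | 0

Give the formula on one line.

  ~a = 1111111100000000
  (d | ~a) = 1111111101010101
  ~b = 1111000011110000
  ~d = 1010101010101010
  (~b | ~d) = 1111101011111010
  ((d | ~a) & (~b | ~d)) = 1111101001010000
  ~c = 1100110011001100
  (~c & ~b) = 1100000011000000
  (c | (~c & ~b)) = 1111001111110011
  (d | (c | (~c & ~b))) = 1111011111110111
  (((d | ~a) & (~b | ~d)) & (d | (c | (~c & ~b)))) = 1111001001010000

(((d | ~a) & (~b | ~d)) & (d | (c | (~c & ~b))))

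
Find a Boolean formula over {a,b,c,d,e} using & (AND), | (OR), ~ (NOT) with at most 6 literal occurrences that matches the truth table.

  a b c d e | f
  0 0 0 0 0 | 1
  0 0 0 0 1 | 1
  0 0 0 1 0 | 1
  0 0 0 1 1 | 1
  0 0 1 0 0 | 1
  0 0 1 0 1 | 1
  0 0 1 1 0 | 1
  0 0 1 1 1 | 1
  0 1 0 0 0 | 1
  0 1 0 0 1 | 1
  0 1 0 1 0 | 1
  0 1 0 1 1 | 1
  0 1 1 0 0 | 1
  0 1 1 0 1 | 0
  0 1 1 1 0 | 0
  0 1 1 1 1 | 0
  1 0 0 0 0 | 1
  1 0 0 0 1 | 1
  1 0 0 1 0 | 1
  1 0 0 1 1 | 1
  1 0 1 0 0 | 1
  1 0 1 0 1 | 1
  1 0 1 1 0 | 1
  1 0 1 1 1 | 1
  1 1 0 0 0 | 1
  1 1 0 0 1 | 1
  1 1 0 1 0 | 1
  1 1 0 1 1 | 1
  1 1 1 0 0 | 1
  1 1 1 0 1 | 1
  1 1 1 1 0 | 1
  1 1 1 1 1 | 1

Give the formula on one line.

  ~d = 11001100110011001100110011001100
  ~e = 10101010101010101010101010101010
  (~e & c) = 00001010000010100000101000001010
  (~d & (~e & c)) = 00001000000010000000100000001000
  ~b = 11111111000000001111111100000000
  ~c = 11110000111100001111000011110000
  (~b | ~c) = 11111111111100001111111111110000
  ((~b | ~c) | a) = 11111111111100001111111111111111
  ((~d & (~e & c)) | ((~b | ~c) | a)) = 11111111111110001111111111111111

((~d & (~e & c)) | ((~b | ~c) | a))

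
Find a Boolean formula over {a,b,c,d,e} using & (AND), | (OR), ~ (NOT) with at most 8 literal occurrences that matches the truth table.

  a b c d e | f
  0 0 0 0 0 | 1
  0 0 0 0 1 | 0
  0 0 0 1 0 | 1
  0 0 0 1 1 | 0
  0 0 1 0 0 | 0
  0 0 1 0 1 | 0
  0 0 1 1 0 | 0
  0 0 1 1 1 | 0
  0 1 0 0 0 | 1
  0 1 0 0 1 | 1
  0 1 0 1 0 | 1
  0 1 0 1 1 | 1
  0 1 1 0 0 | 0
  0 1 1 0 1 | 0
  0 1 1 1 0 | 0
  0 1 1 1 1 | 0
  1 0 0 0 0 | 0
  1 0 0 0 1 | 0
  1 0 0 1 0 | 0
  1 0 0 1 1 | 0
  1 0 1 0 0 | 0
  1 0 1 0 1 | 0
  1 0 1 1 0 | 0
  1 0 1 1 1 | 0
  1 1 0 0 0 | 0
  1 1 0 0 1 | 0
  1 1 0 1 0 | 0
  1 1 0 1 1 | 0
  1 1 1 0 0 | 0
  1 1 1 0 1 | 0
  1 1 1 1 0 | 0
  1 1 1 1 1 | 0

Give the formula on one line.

((((~b | ~a) | c) & ~c) & (~a & (b | ~e)))

  ~b = 11111111000000001111111100000000
  ~a = 11111111111111110000000000000000
  (~b | ~a) = 11111111111111111111111100000000
  ((~b | ~a) | c) = 11111111111111111111111100001111
  ~c = 11110000111100001111000011110000
  (((~b | ~a) | c) & ~c) = 11110000111100001111000000000000
  ~e = 10101010101010101010101010101010
  (b | ~e) = 10101010111111111010101011111111
  (~a & (b | ~e)) = 10101010111111110000000000000000
  ((((~b | ~a) | c) & ~c) & (~a & (b | ~e))) = 10100000111100000000000000000000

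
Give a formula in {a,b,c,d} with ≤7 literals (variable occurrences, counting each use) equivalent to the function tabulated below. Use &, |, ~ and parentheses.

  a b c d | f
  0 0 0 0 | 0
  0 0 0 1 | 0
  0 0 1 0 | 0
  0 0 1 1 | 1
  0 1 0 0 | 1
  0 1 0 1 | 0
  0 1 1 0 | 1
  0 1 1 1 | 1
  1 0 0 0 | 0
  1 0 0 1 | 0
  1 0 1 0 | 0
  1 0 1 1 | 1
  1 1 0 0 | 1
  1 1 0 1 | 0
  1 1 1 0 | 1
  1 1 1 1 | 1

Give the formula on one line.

((d & c) | (b & ((b & (c | ~d)) | c)))

  (d & c) = 0001000100010001
  ~d = 1010101010101010
  (c | ~d) = 1011101110111011
  (b & (c | ~d)) = 0000101100001011
  ((b & (c | ~d)) | c) = 0011101100111011
  (b & ((b & (c | ~d)) | c)) = 0000101100001011
  ((d & c) | (b & ((b & (c | ~d)) | c))) = 0001101100011011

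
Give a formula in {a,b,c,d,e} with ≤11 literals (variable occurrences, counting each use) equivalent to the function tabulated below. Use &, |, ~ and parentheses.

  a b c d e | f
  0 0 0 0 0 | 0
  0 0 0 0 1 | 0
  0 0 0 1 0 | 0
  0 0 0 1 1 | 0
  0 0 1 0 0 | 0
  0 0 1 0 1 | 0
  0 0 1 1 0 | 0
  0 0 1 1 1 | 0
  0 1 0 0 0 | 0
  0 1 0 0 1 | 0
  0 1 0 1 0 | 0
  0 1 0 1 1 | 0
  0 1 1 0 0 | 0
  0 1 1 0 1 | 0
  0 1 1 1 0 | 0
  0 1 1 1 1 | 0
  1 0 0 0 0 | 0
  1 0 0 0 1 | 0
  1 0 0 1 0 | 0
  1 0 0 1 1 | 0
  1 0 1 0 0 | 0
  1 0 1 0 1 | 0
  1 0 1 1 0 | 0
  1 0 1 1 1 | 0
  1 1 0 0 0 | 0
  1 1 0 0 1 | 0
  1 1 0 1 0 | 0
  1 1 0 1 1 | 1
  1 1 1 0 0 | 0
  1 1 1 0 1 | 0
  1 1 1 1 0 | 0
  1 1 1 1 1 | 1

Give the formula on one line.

  (a & e) = 00000000000000000101010101010101
  (d & b) = 00000000001100110000000000110011
  ~e = 10101010101010101010101010101010
  ((d & b) | ~e) = 10101010101110111010101010111011
  ~a = 11111111111111110000000000000000
  (((d & b) | ~e) | ~a) = 11111111111111111010101010111011
  (e | ~a) = 11111111111111110101010101010101
  ~c = 11110000111100001111000011110000
  ((e | ~a) | ~c) = 11111111111111111111010111110101
  ((((d & b) | ~e) | ~a) & ((e | ~a) | ~c)) = 11111111111111111010000010110001
  ((a & e) & ((((d & b) | ~e) | ~a) & ((e | ~a) | ~c))) = 00000000000000000000000000010001

((a & e) & ((((d & b) | ~e) | ~a) & ((e | ~a) | ~c)))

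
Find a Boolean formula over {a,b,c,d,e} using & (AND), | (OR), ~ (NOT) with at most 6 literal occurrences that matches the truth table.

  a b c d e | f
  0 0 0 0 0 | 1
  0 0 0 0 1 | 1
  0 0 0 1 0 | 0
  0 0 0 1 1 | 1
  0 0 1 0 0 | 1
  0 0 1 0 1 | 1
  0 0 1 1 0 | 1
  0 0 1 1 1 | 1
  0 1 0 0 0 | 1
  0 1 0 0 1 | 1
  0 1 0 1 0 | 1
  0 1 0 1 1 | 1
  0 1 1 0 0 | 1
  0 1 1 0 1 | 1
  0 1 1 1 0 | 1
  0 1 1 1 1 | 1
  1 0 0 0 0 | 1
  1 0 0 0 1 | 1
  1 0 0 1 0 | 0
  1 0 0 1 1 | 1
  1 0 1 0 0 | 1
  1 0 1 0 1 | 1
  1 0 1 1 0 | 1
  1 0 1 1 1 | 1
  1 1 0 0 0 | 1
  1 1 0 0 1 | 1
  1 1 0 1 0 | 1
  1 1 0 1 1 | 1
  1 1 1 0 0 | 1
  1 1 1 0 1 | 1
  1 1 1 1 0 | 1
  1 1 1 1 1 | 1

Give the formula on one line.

((e | (c | b)) | ~d)

  (c | b) = 00001111111111110000111111111111
  (e | (c | b)) = 01011111111111110101111111111111
  ~d = 11001100110011001100110011001100
  ((e | (c | b)) | ~d) = 11011111111111111101111111111111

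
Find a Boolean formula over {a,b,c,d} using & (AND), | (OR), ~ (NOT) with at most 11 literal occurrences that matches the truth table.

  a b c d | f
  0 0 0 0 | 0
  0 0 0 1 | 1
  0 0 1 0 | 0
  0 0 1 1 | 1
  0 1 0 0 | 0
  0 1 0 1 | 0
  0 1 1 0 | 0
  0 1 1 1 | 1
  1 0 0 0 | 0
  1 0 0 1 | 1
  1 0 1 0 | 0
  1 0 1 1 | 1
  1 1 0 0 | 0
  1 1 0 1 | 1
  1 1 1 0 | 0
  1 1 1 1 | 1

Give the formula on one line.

  ~b = 1111000011110000
  (c | d) = 0111011101110111
  (~b & (c | d)) = 0111000001110000
  ~d = 1010101010101010
  (~d | b) = 1010111110101111
  (a & (~d | b)) = 0000000010101111
  ((a & (~d | b)) | c) = 0011001110111111
  ((~b & (c | d)) | ((a & (~d | b)) | c)) = 0111001111111111
  (((~b & (c | d)) | ((a & (~d | b)) | c)) & d) = 0101000101010101

(((~b & (c | d)) | ((a & (~d | b)) | c)) & d)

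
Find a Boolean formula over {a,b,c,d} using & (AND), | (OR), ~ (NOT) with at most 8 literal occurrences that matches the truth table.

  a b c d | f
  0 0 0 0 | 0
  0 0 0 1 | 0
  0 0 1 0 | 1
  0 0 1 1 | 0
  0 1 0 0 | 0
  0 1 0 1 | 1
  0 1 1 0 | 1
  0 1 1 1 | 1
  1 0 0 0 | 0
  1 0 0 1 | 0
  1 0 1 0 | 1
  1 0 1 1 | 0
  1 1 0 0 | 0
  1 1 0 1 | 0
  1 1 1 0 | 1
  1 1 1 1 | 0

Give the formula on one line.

  ~a = 1111111100000000
  (~a & b) = 0000111100000000
  (d & (~a & b)) = 0000010100000000
  ~d = 1010101010101010
  (~d & c) = 0010001000100010
  ((d & (~a & b)) | (~d & c)) = 0010011100100010

((d & (~a & b)) | (~d & c))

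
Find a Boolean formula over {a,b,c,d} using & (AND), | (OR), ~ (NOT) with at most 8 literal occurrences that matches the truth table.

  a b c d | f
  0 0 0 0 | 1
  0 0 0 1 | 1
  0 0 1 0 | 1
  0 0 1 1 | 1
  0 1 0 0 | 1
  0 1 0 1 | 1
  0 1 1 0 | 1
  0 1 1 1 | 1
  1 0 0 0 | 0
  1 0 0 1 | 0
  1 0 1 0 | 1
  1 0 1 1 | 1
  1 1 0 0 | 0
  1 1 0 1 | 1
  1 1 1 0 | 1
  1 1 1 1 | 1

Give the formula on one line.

  ~a = 1111111100000000
  ~d = 1010101010101010
  ~b = 1111000011110000
  (~d & ~b) = 1010000010100000
  ((~d & ~b) | d) = 1111010111110101
  (~a | b) = 1111111100001111
  (((~d & ~b) | d) & (~a | b)) = 1111010100000101
  (a & (((~d & ~b) | d) & (~a | b))) = 0000000000000101
  ((a & (((~d & ~b) | d) & (~a | b))) | c) = 0011001100110111
  (~a | ((a & (((~d & ~b) | d) & (~a | b))) | c)) = 1111111100110111

(~a | ((a & (((~d & ~b) | d) & (~a | b))) | c))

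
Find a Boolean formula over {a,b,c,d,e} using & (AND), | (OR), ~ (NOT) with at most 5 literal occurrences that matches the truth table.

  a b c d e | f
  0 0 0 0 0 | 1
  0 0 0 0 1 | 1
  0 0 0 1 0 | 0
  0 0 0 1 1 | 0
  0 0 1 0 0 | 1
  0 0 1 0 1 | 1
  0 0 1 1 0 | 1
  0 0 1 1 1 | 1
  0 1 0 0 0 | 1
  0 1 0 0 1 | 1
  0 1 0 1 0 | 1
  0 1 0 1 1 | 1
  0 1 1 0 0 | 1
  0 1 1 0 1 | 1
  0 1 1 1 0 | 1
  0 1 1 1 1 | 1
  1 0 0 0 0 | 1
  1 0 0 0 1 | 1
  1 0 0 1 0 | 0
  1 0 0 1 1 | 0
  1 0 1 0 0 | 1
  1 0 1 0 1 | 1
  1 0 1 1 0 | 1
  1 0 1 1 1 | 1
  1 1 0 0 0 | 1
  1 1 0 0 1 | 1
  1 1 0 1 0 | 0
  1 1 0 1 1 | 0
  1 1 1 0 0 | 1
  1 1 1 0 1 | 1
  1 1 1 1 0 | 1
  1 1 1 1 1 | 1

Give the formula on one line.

((b & (~a | c)) | (~d | c))

  ~a = 11111111111111110000000000000000
  (~a | c) = 11111111111111110000111100001111
  (b & (~a | c)) = 00000000111111110000000000001111
  ~d = 11001100110011001100110011001100
  (~d | c) = 11001111110011111100111111001111
  ((b & (~a | c)) | (~d | c)) = 11001111111111111100111111001111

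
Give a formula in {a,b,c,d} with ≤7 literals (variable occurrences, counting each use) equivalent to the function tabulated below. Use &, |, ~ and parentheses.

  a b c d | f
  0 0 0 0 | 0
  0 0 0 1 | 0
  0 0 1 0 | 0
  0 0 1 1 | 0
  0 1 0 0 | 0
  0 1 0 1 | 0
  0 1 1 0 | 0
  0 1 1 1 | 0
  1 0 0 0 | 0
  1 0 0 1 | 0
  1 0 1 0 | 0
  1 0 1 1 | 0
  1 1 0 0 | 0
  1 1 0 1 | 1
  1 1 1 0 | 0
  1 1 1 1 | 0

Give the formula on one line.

((~c & (d & a)) & b)

  ~c = 1100110011001100
  (d & a) = 0000000001010101
  (~c & (d & a)) = 0000000001000100
  ((~c & (d & a)) & b) = 0000000000000100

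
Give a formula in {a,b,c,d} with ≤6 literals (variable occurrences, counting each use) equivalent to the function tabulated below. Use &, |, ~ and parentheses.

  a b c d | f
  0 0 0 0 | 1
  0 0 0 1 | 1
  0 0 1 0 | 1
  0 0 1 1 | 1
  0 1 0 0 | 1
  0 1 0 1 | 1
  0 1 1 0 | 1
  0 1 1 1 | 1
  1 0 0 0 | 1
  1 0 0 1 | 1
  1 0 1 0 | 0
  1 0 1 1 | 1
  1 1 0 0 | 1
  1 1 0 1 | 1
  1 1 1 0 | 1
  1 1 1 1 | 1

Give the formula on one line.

  ~a = 1111111100000000
  (~a | b) = 1111111100001111
  ~c = 1100110011001100
  (~c | d) = 1101110111011101
  ((~a | b) | (~c | d)) = 1111111111011111

((~a | b) | (~c | d))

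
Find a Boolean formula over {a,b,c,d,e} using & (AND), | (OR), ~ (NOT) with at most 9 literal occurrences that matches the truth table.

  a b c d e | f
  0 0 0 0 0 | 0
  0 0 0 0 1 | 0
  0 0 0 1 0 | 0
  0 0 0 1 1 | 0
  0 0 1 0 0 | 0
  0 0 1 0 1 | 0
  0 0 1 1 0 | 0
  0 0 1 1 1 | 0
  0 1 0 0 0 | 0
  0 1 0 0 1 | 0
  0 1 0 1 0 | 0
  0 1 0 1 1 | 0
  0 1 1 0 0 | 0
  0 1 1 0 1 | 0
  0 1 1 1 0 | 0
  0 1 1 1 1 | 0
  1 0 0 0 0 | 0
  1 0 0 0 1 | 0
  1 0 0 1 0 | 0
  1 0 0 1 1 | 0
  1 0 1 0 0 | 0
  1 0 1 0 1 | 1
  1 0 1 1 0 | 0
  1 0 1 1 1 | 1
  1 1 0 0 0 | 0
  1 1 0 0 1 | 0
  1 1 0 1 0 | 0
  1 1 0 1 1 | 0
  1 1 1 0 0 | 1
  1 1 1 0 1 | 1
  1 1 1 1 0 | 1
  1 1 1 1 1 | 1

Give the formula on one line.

  (e | a) = 01010101010101011111111111111111
  (b | e) = 01010101111111110101010111111111
  ((e | a) & (b | e)) = 01010101010101010101010111111111
  (((e | a) & (b | e)) & c) = 00000101000001010000010100001111
  (a & (((e | a) & (b | e)) & c)) = 00000000000000000000010100001111

(a & (((e | a) & (b | e)) & c))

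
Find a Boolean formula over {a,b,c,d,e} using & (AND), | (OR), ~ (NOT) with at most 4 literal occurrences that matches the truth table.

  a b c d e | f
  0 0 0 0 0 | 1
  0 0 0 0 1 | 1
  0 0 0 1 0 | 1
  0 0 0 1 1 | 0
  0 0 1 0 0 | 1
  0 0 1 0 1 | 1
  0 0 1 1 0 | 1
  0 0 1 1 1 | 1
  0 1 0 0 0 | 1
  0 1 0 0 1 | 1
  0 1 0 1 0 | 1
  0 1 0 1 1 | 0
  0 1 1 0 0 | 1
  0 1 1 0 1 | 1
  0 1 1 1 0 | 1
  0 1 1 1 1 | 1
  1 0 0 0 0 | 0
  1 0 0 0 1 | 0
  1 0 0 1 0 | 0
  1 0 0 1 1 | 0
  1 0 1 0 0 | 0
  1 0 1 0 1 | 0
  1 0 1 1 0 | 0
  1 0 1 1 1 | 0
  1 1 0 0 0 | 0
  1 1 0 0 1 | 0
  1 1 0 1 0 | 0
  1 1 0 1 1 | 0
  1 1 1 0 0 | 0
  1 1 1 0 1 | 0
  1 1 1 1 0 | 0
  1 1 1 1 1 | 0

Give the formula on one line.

  ~e = 10101010101010101010101010101010
  ~d = 11001100110011001100110011001100
  (~e | ~d) = 11101110111011101110111011101110
  (c | (~e | ~d)) = 11101111111011111110111111101111
  ~a = 11111111111111110000000000000000
  ((c | (~e | ~d)) & ~a) = 11101111111011110000000000000000

((c | (~e | ~d)) & ~a)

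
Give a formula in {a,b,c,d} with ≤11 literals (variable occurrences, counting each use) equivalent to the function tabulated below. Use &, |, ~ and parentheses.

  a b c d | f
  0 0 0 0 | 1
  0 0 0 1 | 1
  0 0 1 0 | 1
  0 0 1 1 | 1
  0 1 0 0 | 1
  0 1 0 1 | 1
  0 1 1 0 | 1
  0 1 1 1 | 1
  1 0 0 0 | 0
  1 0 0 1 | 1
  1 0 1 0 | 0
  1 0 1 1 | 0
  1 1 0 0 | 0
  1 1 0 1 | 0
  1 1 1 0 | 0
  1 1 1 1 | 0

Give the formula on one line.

  ~c = 1100110011001100
  (b | ~c) = 1100111111001111
  ~a = 1111111100000000
  ((b | ~c) | ~a) = 1111111111001111
  (c | d) = 0111011101110111
  ~b = 1111000011110000
  (~b | ~a) = 1111111111110000
  ((c | d) & (~b | ~a)) = 0111011101110000
  (((c | d) & (~b | ~a)) | ~a) = 1111111101110000
  (((b | ~c) | ~a) & (((c | d) & (~b | ~a)) | ~a)) = 1111111101000000

(((b | ~c) | ~a) & (((c | d) & (~b | ~a)) | ~a))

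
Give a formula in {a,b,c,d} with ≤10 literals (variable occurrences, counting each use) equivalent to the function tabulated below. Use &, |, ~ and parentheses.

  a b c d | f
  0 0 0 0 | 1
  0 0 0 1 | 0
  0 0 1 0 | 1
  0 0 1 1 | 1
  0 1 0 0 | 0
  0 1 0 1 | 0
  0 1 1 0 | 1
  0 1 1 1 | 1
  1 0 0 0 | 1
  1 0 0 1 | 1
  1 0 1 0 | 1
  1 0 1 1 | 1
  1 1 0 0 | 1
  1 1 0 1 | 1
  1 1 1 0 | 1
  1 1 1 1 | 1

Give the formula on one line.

  (a | c) = 0011001111111111
  ~d = 1010101010101010
  ~b = 1111000011110000
  (~b & c) = 0011000000110000
  ((~b & c) | b) = 0011111100111111
  (~d | ((~b & c) | b)) = 1011111110111111
  ((~d | ((~b & c) | b)) & ~b) = 1011000010110000
  (c & ~d) = 0010001000100010
  (((~d | ((~b & c) | b)) & ~b) | (c & ~d)) = 1011001010110010
  ((a | c) | (((~d | ((~b & c) | b)) & ~b) | (c & ~d))) = 1011001111111111

((a | c) | (((~d | ((~b & c) | b)) & ~b) | (c & ~d)))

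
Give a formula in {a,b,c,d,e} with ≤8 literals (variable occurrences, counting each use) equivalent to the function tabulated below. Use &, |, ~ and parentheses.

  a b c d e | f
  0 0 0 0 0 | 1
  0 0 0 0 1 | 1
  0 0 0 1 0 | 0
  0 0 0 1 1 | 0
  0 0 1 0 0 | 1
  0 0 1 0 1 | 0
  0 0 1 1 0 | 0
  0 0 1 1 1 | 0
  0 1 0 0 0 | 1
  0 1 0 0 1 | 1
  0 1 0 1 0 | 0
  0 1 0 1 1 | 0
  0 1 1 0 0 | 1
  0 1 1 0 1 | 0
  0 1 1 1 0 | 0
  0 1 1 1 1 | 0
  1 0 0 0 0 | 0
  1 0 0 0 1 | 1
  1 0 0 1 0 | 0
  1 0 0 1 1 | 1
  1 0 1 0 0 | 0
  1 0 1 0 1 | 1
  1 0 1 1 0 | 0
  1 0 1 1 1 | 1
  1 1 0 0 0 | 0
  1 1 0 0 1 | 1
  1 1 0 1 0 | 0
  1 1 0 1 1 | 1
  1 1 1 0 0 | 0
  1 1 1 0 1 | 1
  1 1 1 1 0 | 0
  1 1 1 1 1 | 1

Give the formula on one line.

  ~d = 11001100110011001100110011001100
  (~d | a) = 11001100110011001111111111111111
  ~c = 11110000111100001111000011110000
  (a | ~c) = 11110000111100001111111111111111
  ((a | ~c) & e) = 01010000010100000101010101010101
  ~e = 10101010101010101010101010101010
  ~a = 11111111111111110000000000000000
  (~e & ~a) = 10101010101010100000000000000000
  (((a | ~c) & e) | (~e & ~a)) = 11111010111110100101010101010101
  ((~d | a) & (((a | ~c) & e) | (~e & ~a))) = 11001000110010000101010101010101

((~d | a) & (((a | ~c) & e) | (~e & ~a)))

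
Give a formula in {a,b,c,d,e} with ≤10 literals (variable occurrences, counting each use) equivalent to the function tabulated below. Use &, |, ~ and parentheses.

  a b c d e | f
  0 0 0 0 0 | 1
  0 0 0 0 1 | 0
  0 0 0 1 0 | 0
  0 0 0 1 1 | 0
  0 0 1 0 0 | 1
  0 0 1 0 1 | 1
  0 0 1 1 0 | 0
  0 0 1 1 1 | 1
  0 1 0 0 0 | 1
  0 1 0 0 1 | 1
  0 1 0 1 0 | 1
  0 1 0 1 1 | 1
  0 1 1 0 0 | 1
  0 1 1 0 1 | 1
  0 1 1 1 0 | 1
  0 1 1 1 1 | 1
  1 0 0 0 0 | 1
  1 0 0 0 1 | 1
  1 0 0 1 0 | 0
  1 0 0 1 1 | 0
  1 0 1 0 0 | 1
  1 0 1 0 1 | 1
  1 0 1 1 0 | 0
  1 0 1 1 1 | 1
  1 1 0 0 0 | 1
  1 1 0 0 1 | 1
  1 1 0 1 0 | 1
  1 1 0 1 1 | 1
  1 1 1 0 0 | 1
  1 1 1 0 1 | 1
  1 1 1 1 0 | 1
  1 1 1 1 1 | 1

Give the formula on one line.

((e & (b | c)) | ((~e | a) & (~d | b)))

  (b | c) = 00001111111111110000111111111111
  (e & (b | c)) = 00000101010101010000010101010101
  ~e = 10101010101010101010101010101010
  (~e | a) = 10101010101010101111111111111111
  ~d = 11001100110011001100110011001100
  (~d | b) = 11001100111111111100110011111111
  ((~e | a) & (~d | b)) = 10001000101010101100110011111111
  ((e & (b | c)) | ((~e | a) & (~d | b))) = 10001101111111111100110111111111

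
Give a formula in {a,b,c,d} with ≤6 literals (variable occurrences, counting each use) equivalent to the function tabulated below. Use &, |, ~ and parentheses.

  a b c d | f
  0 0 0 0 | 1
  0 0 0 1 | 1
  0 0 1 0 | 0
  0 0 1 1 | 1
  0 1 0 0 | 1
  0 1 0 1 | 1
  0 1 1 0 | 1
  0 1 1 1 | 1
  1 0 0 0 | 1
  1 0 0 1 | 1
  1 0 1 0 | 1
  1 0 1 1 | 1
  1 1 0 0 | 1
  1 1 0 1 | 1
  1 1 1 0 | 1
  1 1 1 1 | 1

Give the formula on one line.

(d | (~c | (a | ((~b | ~d) & b))))

  ~c = 1100110011001100
  ~b = 1111000011110000
  ~d = 1010101010101010
  (~b | ~d) = 1111101011111010
  ((~b | ~d) & b) = 0000101000001010
  (a | ((~b | ~d) & b)) = 0000101011111111
  (~c | (a | ((~b | ~d) & b))) = 1100111011111111
  (d | (~c | (a | ((~b | ~d) & b)))) = 1101111111111111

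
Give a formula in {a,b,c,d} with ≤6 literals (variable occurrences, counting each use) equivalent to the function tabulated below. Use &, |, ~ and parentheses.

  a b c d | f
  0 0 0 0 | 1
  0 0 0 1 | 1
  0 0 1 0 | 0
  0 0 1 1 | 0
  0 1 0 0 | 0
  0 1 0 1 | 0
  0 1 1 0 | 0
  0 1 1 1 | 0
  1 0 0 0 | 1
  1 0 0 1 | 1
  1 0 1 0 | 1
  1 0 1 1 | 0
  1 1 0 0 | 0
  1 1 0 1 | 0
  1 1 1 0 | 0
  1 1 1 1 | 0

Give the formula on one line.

  ~c = 1100110011001100
  (a | ~c) = 1100110011111111
  ~b = 1111000011110000
  ~d = 1010101010101010
  (~d | ~c) = 1110111011101110
  (~b & (~d | ~c)) = 1110000011100000
  ((a | ~c) & (~b & (~d | ~c))) = 1100000011100000

((a | ~c) & (~b & (~d | ~c)))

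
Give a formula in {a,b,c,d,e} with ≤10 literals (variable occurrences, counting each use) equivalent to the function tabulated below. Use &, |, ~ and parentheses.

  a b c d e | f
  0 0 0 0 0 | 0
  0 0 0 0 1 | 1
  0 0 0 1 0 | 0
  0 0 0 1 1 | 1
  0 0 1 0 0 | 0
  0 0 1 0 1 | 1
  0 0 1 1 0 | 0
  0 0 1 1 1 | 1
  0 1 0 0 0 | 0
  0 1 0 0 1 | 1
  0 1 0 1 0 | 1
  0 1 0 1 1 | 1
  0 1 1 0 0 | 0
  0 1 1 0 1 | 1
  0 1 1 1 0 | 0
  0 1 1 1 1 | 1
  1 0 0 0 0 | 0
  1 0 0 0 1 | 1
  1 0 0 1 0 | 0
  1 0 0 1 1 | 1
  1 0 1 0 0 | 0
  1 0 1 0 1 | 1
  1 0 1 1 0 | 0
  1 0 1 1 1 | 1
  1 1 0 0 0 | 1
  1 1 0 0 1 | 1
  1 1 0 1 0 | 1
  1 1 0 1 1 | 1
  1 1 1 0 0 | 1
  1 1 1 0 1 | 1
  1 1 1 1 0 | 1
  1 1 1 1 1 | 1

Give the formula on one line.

((b & (((a & b) | (e & ~a)) | (b & (d & ~c)))) | e)

  (a & b) = 00000000000000000000000011111111
  ~a = 11111111111111110000000000000000
  (e & ~a) = 01010101010101010000000000000000
  ((a & b) | (e & ~a)) = 01010101010101010000000011111111
  ~c = 11110000111100001111000011110000
  (d & ~c) = 00110000001100000011000000110000
  (b & (d & ~c)) = 00000000001100000000000000110000
  (((a & b) | (e & ~a)) | (b & (d & ~c))) = 01010101011101010000000011111111
  (b & (((a & b) | (e & ~a)) | (b & (d & ~c)))) = 00000000011101010000000011111111
  ((b & (((a & b) | (e & ~a)) | (b & (d & ~c)))) | e) = 01010101011101010101010111111111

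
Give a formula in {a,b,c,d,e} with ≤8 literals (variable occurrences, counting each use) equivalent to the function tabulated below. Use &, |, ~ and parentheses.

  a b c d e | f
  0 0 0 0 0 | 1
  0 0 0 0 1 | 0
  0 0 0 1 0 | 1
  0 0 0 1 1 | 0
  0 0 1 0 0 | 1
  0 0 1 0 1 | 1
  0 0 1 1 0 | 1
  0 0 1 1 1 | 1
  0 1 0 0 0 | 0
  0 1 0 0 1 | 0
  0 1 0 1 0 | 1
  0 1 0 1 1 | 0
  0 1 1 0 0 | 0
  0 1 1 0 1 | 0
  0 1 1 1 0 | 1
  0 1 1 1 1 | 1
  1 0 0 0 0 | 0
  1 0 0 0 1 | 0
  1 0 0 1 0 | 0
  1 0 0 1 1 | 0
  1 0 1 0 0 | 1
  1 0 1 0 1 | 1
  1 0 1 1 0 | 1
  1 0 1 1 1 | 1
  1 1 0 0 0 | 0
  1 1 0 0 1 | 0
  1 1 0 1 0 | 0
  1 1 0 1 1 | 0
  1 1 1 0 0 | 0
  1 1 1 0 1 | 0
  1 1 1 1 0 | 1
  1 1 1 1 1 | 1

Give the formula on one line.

((c | (~a & ~e)) & (((~c & (~d & e)) | d) | ~b))

  ~a = 11111111111111110000000000000000
  ~e = 10101010101010101010101010101010
  (~a & ~e) = 10101010101010100000000000000000
  (c | (~a & ~e)) = 10101111101011110000111100001111
  ~c = 11110000111100001111000011110000
  ~d = 11001100110011001100110011001100
  (~d & e) = 01000100010001000100010001000100
  (~c & (~d & e)) = 01000000010000000100000001000000
  ((~c & (~d & e)) | d) = 01110011011100110111001101110011
  ~b = 11111111000000001111111100000000
  (((~c & (~d & e)) | d) | ~b) = 11111111011100111111111101110011
  ((c | (~a & ~e)) & (((~c & (~d & e)) | d) | ~b)) = 10101111001000110000111100000011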